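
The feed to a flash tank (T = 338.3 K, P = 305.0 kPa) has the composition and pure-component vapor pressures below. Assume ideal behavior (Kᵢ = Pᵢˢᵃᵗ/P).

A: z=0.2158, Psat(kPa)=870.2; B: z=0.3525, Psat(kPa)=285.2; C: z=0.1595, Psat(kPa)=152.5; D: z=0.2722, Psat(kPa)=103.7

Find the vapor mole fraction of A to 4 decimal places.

y_A = 0.4773

Raoult's law: Kᵢ = Pᵢˢᵃᵗ/P = Pᵢˢᵃᵗ/305.0.
  K_A = 870.2/305.0 = 2.853115, K_B = 285.2/305.0 = 0.935082, K_C = 152.5/305.0 = 0.500000, K_D = 103.7/305.0 = 0.340000
Material balance + equilibrium reduce to Σ zᵢ(Kᵢ−1)/(1+ψ(Kᵢ−1)) = 0.
Check two-phase: ΣzᵢKᵢ = 1.1176 > 1 and Σzᵢ/Kᵢ = 1.5722 > 1, so g(0) = 0.1176 > 0 and g(1) = -0.5722 < 0.
Iterate (Newton) starting at ψ = 0.5:
  ψ = 0.5000: g = -0.19055, g' = -0.5363 → ψ = 0.1447
  ψ = 0.1447: g = 0.00767, g' = -0.6536 → ψ = 0.1564
  ψ = 0.1564: g = 0.00007, g' = -0.6413 → ψ = 0.1565
Converged at ψ = 0.1565.
Compositions from xᵢ = zᵢ/(1+ψ(Kᵢ−1)), yᵢ = Kᵢxᵢ:
  A: x = 0.1673, y = 0.4773
  B: x = 0.3561, y = 0.3330
  C: x = 0.1730, y = 0.0865
  D: x = 0.3036, y = 0.1032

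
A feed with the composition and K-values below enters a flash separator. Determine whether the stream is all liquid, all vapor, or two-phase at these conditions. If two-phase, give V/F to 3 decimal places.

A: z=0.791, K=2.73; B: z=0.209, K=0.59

all vapor

ΣzᵢKᵢ = 2.283; Σzᵢ/Kᵢ = 0.644.
Since Σzᵢ/Kᵢ < 1 the mixture is above its dew point — single vapor phase.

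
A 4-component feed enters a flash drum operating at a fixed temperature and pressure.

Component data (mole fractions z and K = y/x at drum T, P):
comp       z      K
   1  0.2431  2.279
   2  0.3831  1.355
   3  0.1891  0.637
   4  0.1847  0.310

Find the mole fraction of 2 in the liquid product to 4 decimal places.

x_2 = 0.3194

Material balance + equilibrium reduce to Σ zᵢ(Kᵢ−1)/(1+V/F(Kᵢ−1)) = 0.
Check two-phase: ΣzᵢKᵢ = 1.2508 > 1 and Σzᵢ/Kᵢ = 1.2821 > 1, so g(0) = 0.2508 > 0 and g(1) = -0.2821 < 0.
Iterate (Newton) starting at V/F = 0.69:
  V/F = 0.6900: g = -0.06043, g' = -0.5081 → V/F = 0.5711
  V/F = 0.5711: g = -0.00414, g' = -0.4453 → V/F = 0.5618
  V/F = 0.5618: g = -0.00002, g' = -0.4420 → V/F = 0.5617
Converged at V/F = 0.5617.
Compositions from xᵢ = zᵢ/(1+V/F(Kᵢ−1)), yᵢ = Kᵢxᵢ:
  1: x = 0.1415, y = 0.3224
  2: x = 0.3194, y = 0.4328
  3: x = 0.2375, y = 0.1513
  4: x = 0.3016, y = 0.0935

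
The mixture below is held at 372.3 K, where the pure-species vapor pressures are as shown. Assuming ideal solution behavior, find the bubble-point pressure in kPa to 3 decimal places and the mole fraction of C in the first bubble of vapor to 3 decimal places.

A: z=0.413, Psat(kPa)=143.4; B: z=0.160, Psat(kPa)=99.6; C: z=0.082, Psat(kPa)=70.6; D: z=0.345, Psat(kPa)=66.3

At the bubble point ψ → 0, so ΣzᵢKᵢ = 1 with Kᵢ = Pᵢˢᵃᵗ/P ⇒ P = ΣzᵢPᵢˢᵃᵗ.
P = 0.413·143.4 + 0.160·99.6 + 0.082·70.6 + 0.345·66.3 = 103.823 kPa
yᵢ = zᵢPᵢˢᵃᵗ/P ⇒ y_C = 0.082·70.6/103.823 = 0.056

Pbub = 103.823 kPa, y_C = 0.056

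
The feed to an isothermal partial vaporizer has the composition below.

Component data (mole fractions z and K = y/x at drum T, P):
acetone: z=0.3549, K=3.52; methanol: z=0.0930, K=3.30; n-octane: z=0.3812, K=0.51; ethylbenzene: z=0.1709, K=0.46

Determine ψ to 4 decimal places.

ψ = 0.6618

Rachford–Rice: g(ψ) = Σ zᵢ(Kᵢ−1)/(1+ψ(Kᵢ−1)) = 0.
Check two-phase: ΣzᵢKᵢ = 1.8292 > 1 and Σzᵢ/Kᵢ = 1.2480 > 1, so g(0) = 0.8292 > 0 and g(1) = -0.2480 < 0.
Iterate (Newton) starting at ψ = 0.5:
  ψ = 0.5000: g = 0.12140, g' = -0.8018 → ψ = 0.6514
  ψ = 0.6514: g = 0.00746, g' = -0.7179 → ψ = 0.6618
Converged at ψ = 0.6618.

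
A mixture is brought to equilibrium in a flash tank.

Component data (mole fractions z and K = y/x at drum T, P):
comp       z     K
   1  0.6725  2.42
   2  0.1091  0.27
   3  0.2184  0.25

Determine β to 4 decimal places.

Material balance + equilibrium reduce to Σ zᵢ(Kᵢ−1)/(1+β(Kᵢ−1)) = 0.
Check two-phase: ΣzᵢKᵢ = 1.7115 > 1 and Σzᵢ/Kᵢ = 1.5556 > 1, so g(0) = 0.7115 > 0 and g(1) = -0.5556 < 0.
Newton iteration, β⁰ = 0.52:
  β = 0.5200: g = 0.15243, g' = -0.9299 → β = 0.6839
  β = 0.6839: g = -0.01089, g' = -1.0987 → β = 0.6740
  β = 0.6740: g = -0.00009, g' = -1.0817 → β = 0.6739
Converged at β = 0.6739.

β = 0.6739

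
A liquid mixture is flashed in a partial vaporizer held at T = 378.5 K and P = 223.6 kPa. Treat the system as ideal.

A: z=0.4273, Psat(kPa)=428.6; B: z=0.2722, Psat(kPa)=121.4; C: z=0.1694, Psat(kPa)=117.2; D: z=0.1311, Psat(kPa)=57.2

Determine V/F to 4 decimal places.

Raoult's law: Kᵢ = Pᵢˢᵃᵗ/P = Pᵢˢᵃᵗ/223.6.
  K_A = 428.6/223.6 = 1.916816, K_B = 121.4/223.6 = 0.542934, K_C = 117.2/223.6 = 0.524150, K_D = 57.2/223.6 = 0.255814
Iterate (Newton) starting at V/F = 0.5:
  V/F = 0.5000: g = -0.15380, g' = -0.5146 → V/F = 0.2011
  V/F = 0.2011: g = -0.01012, g' = -0.4723 → V/F = 0.1797
  V/F = 0.1797: g = 0.00003, g' = -0.4749 → V/F = 0.1798
Converged at V/F = 0.1798.

V/F = 0.1798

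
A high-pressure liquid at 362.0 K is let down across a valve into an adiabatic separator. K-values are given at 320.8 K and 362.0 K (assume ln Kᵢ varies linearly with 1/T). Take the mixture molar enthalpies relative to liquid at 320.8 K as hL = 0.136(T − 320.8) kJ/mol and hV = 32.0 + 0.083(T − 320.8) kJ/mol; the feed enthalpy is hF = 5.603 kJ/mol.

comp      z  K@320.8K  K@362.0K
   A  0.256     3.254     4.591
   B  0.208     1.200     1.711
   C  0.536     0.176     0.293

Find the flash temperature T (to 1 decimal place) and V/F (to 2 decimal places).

Adiabatic flash: solve Rachford–Rice at each trial T, then check hF = ψ·hV(T) + (1−ψ)·hL(T).
  T = 320.8 K: K = (3.254, 1.200, 0.176), RR gives ψ = 0.124, H_out = 3.959 kJ/mol
  T = 362.0 K: K = (4.591, 1.711, 0.293), RR gives ψ = 0.369, H_out = 16.601 kJ/mol
  T = 341.4 K: K = (3.905, 1.448, 0.231), RR gives ψ = 0.253, H_out = 10.630 kJ/mol
  T = 331.1 K: K = (3.575, 1.322, 0.202), RR gives ψ = 0.191, H_out = 7.423 kJ/mol
  T = 326.0 K: K = (3.415, 1.261, 0.189), RR gives ψ = 0.159, H_out = 5.747 kJ/mol
  T = 323.4 K: K = (3.334, 1.230, 0.182), RR gives ψ = 0.142, H_out = 4.864 kJ/mol
  T = 324.7 K: K = (3.374, 1.246, 0.186), RR gives ψ = 0.150, H_out = 5.308 kJ/mol
Linear interpolation between T = 324.7 (H_out = 5.308) and T = 326.0 (H_out = 5.747) on hF = 5.603 gives T ≈ 325.6 K, at which ψ = 0.16.

T = 325.6 K, V/F = 0.16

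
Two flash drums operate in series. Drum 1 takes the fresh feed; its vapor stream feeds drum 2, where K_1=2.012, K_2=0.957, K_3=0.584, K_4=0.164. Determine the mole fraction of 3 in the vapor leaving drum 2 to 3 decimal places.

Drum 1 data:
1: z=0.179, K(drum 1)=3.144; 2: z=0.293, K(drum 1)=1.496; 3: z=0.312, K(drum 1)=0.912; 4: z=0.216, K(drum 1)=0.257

y_3 (drum 2) = 0.185

Drum 1:
Material balance + equilibrium reduce to Σ zᵢ(Kᵢ−1)/(1+ψ₁(Kᵢ−1)) = 0.
g(0) = ΣzᵢKᵢ − 1 = 0.341 and g(1) = 1 − Σzᵢ/Kᵢ = -0.435, so a root lies in (0, 1).
Newton–Raphson from ψ₁ = 0.5:
  ψ₁ = 0.500: g = 0.0176, g' = -0.542 → ψ₁ = 0.532
Converged at ψ₁ = 0.532.
Drum-1 compositions:
  1: x = 0.084, y = 0.263
  2: x = 0.232, y = 0.347
  3: x = 0.327, y = 0.299
  4: x = 0.357, y = 0.092
Drum-2 feed = drum-1 vapor: z₂ = (0.2629, 0.3468, 0.2985, 0.0918).
Drum 2:
Iterate (Newton) starting at ψ₂ = 0.53:
  ψ₂ = 0.530: g = -0.1392, g' = -0.407 → ψ₂ = 0.188
  ψ₂ = 0.188: g = -0.0172, g' = -0.342 → ψ₂ = 0.137
  ψ₂ = 0.137: g = 0.0001, g' = -0.348 → ψ₂ = 0.138
Converged at ψ₂ = 0.138.
  1: x = 0.231, y = 0.464
  2: x = 0.349, y = 0.334
  3: x = 0.317, y = 0.185
  4: x = 0.104, y = 0.017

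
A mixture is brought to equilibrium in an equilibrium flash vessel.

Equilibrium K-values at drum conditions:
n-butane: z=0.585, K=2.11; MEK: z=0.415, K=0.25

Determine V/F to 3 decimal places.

Rachford–Rice: g(V/F) = Σ zᵢ(Kᵢ−1)/(1+V/F(Kᵢ−1)) = 0.
Feasibility: ΣzᵢKᵢ = 1.338, Σzᵢ/Kᵢ = 1.937 — both > 1, two phases present.
Binary case is linear: z₁(K₁−1)(1+V/F(K₂−1)) + z₂(K₂−1)(1+V/F(K₁−1)) = 0
⇒ V/F = [z₁(K₁−1)+z₂(K₂−1)] / [−(K₁−1)(K₂−1)] = 0.3381/0.8325 = 0.406

V/F = 0.406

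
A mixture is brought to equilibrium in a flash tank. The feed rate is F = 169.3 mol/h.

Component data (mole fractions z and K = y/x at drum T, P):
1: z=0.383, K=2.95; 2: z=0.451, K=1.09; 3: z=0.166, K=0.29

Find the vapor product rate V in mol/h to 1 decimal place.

V = 148.7 mol/h

Newton iteration, ψ⁰ = 0.5:
  ψ = 0.500: g = 0.2343, g' = -0.578 → ψ = 0.905
  ψ = 0.905: g = -0.0224, g' = -0.850 → ψ = 0.879
  ψ = 0.879: g = -0.0008, g' = -0.793 → ψ = 0.878
Converged at ψ = 0.878.
Then V = ψ·F = 0.8781·169.3 = 148.7 mol/h and L = F − V = 20.6 mol/h.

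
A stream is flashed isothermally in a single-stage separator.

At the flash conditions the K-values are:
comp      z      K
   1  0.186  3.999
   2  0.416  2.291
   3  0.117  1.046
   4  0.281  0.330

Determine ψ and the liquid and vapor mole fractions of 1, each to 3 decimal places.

Let ψ = V/F and solve Σ zᵢ(Kᵢ−1)/(1+ψ(Kᵢ−1)) = 0.
g(0) = ΣzᵢKᵢ − 1 = 0.912 and g(1) = 1 − Σzᵢ/Kᵢ = -0.191, so a root lies in (0, 1).
Newton–Raphson from ψ = 0.64:
  ψ = 0.640: g = 0.1608, g' = -0.791 → ψ = 0.843
  ψ = 0.843: g = -0.0124, g' = -0.960 → ψ = 0.830
Converged at ψ = 0.830.
Compositions from xᵢ = zᵢ/(1+ψ(Kᵢ−1)), yᵢ = Kᵢxᵢ:
  1: x = 0.053, y = 0.213
  2: x = 0.201, y = 0.460
  3: x = 0.113, y = 0.118
  4: x = 0.633, y = 0.209

ψ = 0.830, x_1 = 0.053, y_1 = 0.213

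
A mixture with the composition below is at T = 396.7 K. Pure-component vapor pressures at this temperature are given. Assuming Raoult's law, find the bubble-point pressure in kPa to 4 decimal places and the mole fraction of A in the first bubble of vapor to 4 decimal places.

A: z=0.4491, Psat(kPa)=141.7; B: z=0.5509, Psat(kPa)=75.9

Pbub = 105.4508 kPa, y_A = 0.6035

At the bubble point ψ → 0, so ΣzᵢKᵢ = 1 with Kᵢ = Pᵢˢᵃᵗ/P ⇒ P = ΣzᵢPᵢˢᵃᵗ.
P = 0.4491·141.7 + 0.5509·75.9 = 105.4508 kPa
yᵢ = zᵢPᵢˢᵃᵗ/P ⇒ y_A = 0.4491·141.7/105.4508 = 0.6035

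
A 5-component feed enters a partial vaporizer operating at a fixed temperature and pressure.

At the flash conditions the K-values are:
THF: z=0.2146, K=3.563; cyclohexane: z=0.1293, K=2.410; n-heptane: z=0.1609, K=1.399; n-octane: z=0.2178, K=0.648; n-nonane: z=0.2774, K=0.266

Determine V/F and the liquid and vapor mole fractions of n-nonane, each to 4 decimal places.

V/F = 0.4833, x_n-nonane = 0.4299, y_n-nonane = 0.1144

Material balance + equilibrium reduce to Σ zᵢ(Kᵢ−1)/(1+V/F(Kᵢ−1)) = 0.
g(0) = ΣzᵢKᵢ − 1 = 0.5163 and g(1) = 1 − Σzᵢ/Kᵢ = -0.6079, so a root lies in (0, 1).
Newton–Raphson from V/F = 0.5:
  V/F = 0.5000: g = -0.01317, g' = -0.7898 → V/F = 0.4833
Converged at V/F = 0.4833.
Compositions from xᵢ = zᵢ/(1+V/F(Kᵢ−1)), yᵢ = Kᵢxᵢ:
  THF: x = 0.0959, y = 0.3415
  cyclohexane: x = 0.0769, y = 0.1853
  n-heptane: x = 0.1349, y = 0.1887
  n-octane: x = 0.2624, y = 0.1701
  n-nonane: x = 0.4299, y = 0.1144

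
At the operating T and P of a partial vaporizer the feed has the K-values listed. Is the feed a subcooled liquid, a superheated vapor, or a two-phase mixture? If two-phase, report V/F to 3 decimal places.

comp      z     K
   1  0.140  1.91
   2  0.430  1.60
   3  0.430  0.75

superheated vapor

ΣzᵢKᵢ = 1.278; Σzᵢ/Kᵢ = 0.915.
Since Σzᵢ/Kᵢ < 1 the mixture is above its dew point — single vapor phase.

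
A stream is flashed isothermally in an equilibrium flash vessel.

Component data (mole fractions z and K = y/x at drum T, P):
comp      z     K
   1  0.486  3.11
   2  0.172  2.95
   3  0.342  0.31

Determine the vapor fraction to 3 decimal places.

ψ = 0.788

Let ψ = V/F and solve Σ zᵢ(Kᵢ−1)/(1+ψ(Kᵢ−1)) = 0.
Check two-phase: ΣzᵢKᵢ = 2.125 > 1 and Σzᵢ/Kᵢ = 1.318 > 1, so g(0) = 1.125 > 0 and g(1) = -0.318 < 0.
Newton–Raphson from ψ = 0.5:
  ψ = 0.500: g = 0.3086, g' = -1.060 → ψ = 0.791
  ψ = 0.791: g = -0.0037, g' = -1.195 → ψ = 0.788
Converged at ψ = 0.788.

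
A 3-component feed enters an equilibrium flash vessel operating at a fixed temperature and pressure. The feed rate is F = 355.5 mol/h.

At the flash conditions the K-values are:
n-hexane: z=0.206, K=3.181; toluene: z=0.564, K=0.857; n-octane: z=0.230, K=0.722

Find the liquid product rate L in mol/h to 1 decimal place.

L = 90.2 mol/h

Let ψ = V/F and solve Σ zᵢ(Kᵢ−1)/(1+ψ(Kᵢ−1)) = 0.
g(0) = ΣzᵢKᵢ − 1 = 0.305 and g(1) = 1 − Σzᵢ/Kᵢ = -0.041, so a root lies in (0, 1).
Iterate (Newton) starting at ψ = 0.5:
  ψ = 0.500: g = 0.0538, g' = -0.262 → ψ = 0.706
  ψ = 0.706: g = 0.0077, g' = -0.194 → ψ = 0.745
  ψ = 0.745: g = 0.0002, g' = -0.185 → ψ = 0.746
Converged at ψ = 0.746.
Then V = ψ·F = 0.7464·355.5 = 265.3 mol/h and L = F − V = 90.2 mol/h.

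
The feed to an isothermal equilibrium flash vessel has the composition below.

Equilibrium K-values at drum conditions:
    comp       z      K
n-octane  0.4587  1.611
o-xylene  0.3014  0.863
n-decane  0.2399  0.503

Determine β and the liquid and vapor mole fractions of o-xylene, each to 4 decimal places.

Let β = V/F and solve Σ zᵢ(Kᵢ−1)/(1+β(Kᵢ−1)) = 0.
Check two-phase: ΣzᵢKᵢ = 1.1197 > 1 and Σzᵢ/Kᵢ = 1.1109 > 1, so g(0) = 0.1197 > 0 and g(1) = -0.1109 < 0.
Newton–Raphson from β = 0.5:
  β = 0.5000: g = 0.01170, g' = -0.2119 → β = 0.5552
  β = 0.5552: g = -0.00008, g' = -0.2151 → β = 0.5548
Converged at β = 0.5548.
Compositions from xᵢ = zᵢ/(1+β(Kᵢ−1)), yᵢ = Kᵢxᵢ:
  n-octane: x = 0.3426, y = 0.5519
  o-xylene: x = 0.3262, y = 0.2815
  n-decane: x = 0.3312, y = 0.1666

β = 0.5548, x_o-xylene = 0.3262, y_o-xylene = 0.2815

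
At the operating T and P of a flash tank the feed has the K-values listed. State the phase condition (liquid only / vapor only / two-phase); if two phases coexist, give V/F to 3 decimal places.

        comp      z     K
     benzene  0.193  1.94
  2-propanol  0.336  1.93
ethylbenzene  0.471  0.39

ΣzᵢKᵢ = 1.207; Σzᵢ/Kᵢ = 1.481.
Both exceed 1, so a two-phase solution exists.
Material balance + equilibrium reduce to Σ zᵢ(Kᵢ−1)/(1+ψ(Kᵢ−1)) = 0.
Iterate (Newton) starting at ψ = 0.51:
  ψ = 0.510: g = -0.0825, g' = -0.581 → ψ = 0.368
  ψ = 0.368: g = -0.0029, g' = -0.547 → ψ = 0.363
Converged at ψ = 0.363.

two-phase, V/F = 0.363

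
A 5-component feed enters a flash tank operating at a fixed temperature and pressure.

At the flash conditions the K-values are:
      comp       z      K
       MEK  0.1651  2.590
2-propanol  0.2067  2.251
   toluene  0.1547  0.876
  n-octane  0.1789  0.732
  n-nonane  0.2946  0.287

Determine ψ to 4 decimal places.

Let ψ = V/F and solve Σ zᵢ(Kᵢ−1)/(1+ψ(Kᵢ−1)) = 0.
Check two-phase: ΣzᵢKᵢ = 1.2439 > 1 and Σzᵢ/Kᵢ = 1.6030 > 1, so g(0) = 0.2439 > 0 and g(1) = -0.6030 < 0.
Newton–Raphson from ψ = 0.5:
  ψ = 0.5000: g = -0.09691, g' = -0.6335 → ψ = 0.3470
  ψ = 0.3470: g = -0.00254, g' = -0.6133 → ψ = 0.3429
Converged at ψ = 0.3429.

ψ = 0.3429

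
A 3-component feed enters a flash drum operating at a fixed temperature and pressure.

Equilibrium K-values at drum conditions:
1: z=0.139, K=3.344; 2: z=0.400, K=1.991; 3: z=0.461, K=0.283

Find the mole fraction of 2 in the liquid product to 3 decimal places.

Material balance + equilibrium reduce to Σ zᵢ(Kᵢ−1)/(1+ψ(Kᵢ−1)) = 0.
Check two-phase: ΣzᵢKᵢ = 1.392 > 1 and Σzᵢ/Kᵢ = 1.871 > 1, so g(0) = 0.392 > 0 and g(1) = -0.871 < 0.
Newton–Raphson from ψ = 0.6:
  ψ = 0.600: g = -0.1961, g' = -1.016 → ψ = 0.407
  ψ = 0.407: g = -0.0176, g' = -0.872 → ψ = 0.387
Converged at ψ = 0.387.
Compositions from xᵢ = zᵢ/(1+ψ(Kᵢ−1)), yᵢ = Kᵢxᵢ:
  1: x = 0.073, y = 0.244
  2: x = 0.289, y = 0.576
  3: x = 0.638, y = 0.181

x_2 = 0.289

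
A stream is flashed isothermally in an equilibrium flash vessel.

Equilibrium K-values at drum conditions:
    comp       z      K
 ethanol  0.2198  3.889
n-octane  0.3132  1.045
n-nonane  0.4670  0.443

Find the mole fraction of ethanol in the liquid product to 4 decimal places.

x_ethanol = 0.1078

Newton iteration, ψ⁰ = 0.5:
  ψ = 0.5000: g = -0.08697, g' = -0.5859 → ψ = 0.3516
  ψ = 0.3516: g = 0.00545, g' = -0.6762 → ψ = 0.3596
  ψ = 0.3596: g = 0.00003, g' = -0.6685 → ψ = 0.3597
Converged at ψ = 0.3597.
Compositions from xᵢ = zᵢ/(1+ψ(Kᵢ−1)), yᵢ = Kᵢxᵢ:
  ethanol: x = 0.1078, y = 0.4192
  n-octane: x = 0.3082, y = 0.3221
  n-nonane: x = 0.5840, y = 0.2587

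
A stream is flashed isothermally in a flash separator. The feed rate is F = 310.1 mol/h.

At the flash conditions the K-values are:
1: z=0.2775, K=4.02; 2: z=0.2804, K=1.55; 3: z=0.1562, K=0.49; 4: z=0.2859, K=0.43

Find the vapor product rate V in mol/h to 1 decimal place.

V = 210.2 mol/h

Material balance + equilibrium reduce to Σ zᵢ(Kᵢ−1)/(1+ψ(Kᵢ−1)) = 0.
Check two-phase: ΣzᵢKᵢ = 1.7496 > 1 and Σzᵢ/Kᵢ = 1.2336 > 1, so g(0) = 0.7496 > 0 and g(1) = -0.2336 < 0.
Newton iteration, ψ⁰ = 0.46:
  ψ = 0.4600: g = 0.14889, g' = -0.7374 → ψ = 0.6619
  ψ = 0.6619: g = 0.01055, g' = -0.6591 → ψ = 0.6779
Converged at ψ = 0.6779.
Then V = ψ·F = 0.6779·310.1 = 210.2 mol/h and L = F − V = 99.9 mol/h.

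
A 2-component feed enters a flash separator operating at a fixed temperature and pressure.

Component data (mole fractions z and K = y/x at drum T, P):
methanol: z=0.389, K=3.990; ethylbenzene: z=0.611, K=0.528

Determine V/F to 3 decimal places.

Newton–Raphson from V/F = 0.67:
  V/F = 0.670: g = -0.0345, g' = -0.677 → V/F = 0.619
  V/F = 0.619: g = 0.0005, g' = -0.700 → V/F = 0.620
Converged at V/F = 0.620.

V/F = 0.620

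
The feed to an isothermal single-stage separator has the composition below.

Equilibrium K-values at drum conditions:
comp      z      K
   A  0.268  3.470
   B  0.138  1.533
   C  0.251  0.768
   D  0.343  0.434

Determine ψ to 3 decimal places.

Rachford–Rice: g(ψ) = Σ zᵢ(Kᵢ−1)/(1+ψ(Kᵢ−1)) = 0.
g(0) = ΣzᵢKᵢ − 1 = 0.483 and g(1) = 1 − Σzᵢ/Kᵢ = -0.284, so a root lies in (0, 1).
Iterate (Newton) starting at ψ = 0.45:
  ψ = 0.450: g = 0.0473, g' = -0.607 → ψ = 0.528
  ψ = 0.528: g = 0.0015, g' = -0.573 → ψ = 0.531
Converged at ψ = 0.531.

ψ = 0.531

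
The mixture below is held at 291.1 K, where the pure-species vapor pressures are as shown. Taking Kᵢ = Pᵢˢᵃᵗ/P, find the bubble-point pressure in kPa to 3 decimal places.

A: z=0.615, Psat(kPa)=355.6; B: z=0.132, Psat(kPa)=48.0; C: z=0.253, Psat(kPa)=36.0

Pbub = 234.138 kPa

At the bubble point ψ → 0, so ΣzᵢKᵢ = 1 with Kᵢ = Pᵢˢᵃᵗ/P ⇒ P = ΣzᵢPᵢˢᵃᵗ.
P = 0.615·355.6 + 0.132·48.0 + 0.253·36.0 = 234.138 kPa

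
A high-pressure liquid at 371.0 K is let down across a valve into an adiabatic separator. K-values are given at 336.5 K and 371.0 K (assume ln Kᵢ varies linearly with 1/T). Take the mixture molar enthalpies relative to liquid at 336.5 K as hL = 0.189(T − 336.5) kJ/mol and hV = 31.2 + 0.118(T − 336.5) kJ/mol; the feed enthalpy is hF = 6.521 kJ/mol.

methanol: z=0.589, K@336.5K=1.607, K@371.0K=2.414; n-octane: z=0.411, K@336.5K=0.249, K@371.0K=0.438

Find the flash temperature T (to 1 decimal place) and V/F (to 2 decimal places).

Adiabatic flash: solve Rachford–Rice at each trial T, then check hF = ψ·hV(T) + (1−ψ)·hL(T).
  T = 336.5 K: K = (1.607, 0.249), RR gives ψ = 0.107, H_out = 3.344 kJ/mol
  T = 371.0 K: K = (2.414, 0.438), RR gives ψ = 0.757, H_out = 28.295 kJ/mol
  T = 353.8 K: K = (1.990, 0.335), RR gives ψ = 0.471, H_out = 17.382 kJ/mol
  T = 345.1 K: K = (1.792, 0.290), RR gives ψ = 0.310, H_out = 11.119 kJ/mol
  T = 340.8 K: K = (1.698, 0.269), RR gives ψ = 0.217, H_out = 7.514 kJ/mol
  T = 338.6 K: K = (1.651, 0.259), RR gives ψ = 0.163, H_out = 5.466 kJ/mol
Linear interpolation between T = 338.6 (H_out = 5.466) and T = 340.8 (H_out = 7.514) on hF = 6.521 gives T ≈ 339.7 K, at which ψ = 0.19.

T = 339.7 K, V/F = 0.19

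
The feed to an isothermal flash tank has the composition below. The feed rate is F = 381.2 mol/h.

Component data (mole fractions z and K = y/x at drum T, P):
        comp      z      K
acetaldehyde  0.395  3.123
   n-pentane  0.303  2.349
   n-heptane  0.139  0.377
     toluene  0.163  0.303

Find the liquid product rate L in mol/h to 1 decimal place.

L = 47.9 mol/h

Material balance + equilibrium reduce to Σ zᵢ(Kᵢ−1)/(1+ψ(Kᵢ−1)) = 0.
g(0) = ΣzᵢKᵢ − 1 = 1.047 and g(1) = 1 − Σzᵢ/Kᵢ = -0.162, so a root lies in (0, 1).
Iterate (Newton) starting at ψ = 0.51:
  ψ = 0.510: g = 0.3416, g' = -0.910 → ψ = 0.885
  ψ = 0.885: g = -0.0121, g' = -1.137 → ψ = 0.875
  ψ = 0.875: g = -0.0001, g' = -1.114 → ψ = 0.874
Converged at ψ = 0.874.
Then V = ψ·F = 0.8744·381.2 = 333.3 mol/h and L = F − V = 47.9 mol/h.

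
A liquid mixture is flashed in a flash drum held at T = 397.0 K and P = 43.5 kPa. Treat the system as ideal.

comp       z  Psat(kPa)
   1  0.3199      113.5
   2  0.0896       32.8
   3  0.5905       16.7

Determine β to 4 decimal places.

β = 0.1390

Raoult's law: Kᵢ = Pᵢˢᵃᵗ/P = Pᵢˢᵃᵗ/43.5.
  K_1 = 113.5/43.5 = 2.609195, K_2 = 32.8/43.5 = 0.754023, K_3 = 16.7/43.5 = 0.383908
Newton–Raphson from β = 0.5:
  β = 0.5000: g = -0.26563, g' = -0.7295 → β = 0.1359
  β = 0.1359: g = 0.00256, g' = -0.8305 → β = 0.1390
Converged at β = 0.1390.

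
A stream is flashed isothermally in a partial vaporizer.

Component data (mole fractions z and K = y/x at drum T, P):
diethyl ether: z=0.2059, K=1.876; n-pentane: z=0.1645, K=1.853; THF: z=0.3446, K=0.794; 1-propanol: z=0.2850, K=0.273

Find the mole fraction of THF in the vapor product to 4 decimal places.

y_THF = 0.2793

Newton–Raphson from ψ = 0.42:
  ψ = 0.4200: g = -0.14082, g' = -0.4790 → ψ = 0.1260
  ψ = 0.1260: g = -0.01184, g' = -0.4237 → ψ = 0.0981
Converged at ψ = 0.0981.
Compositions from xᵢ = zᵢ/(1+ψ(Kᵢ−1)), yᵢ = Kᵢxᵢ:
  diethyl ether: x = 0.1896, y = 0.3557
  n-pentane: x = 0.1518, y = 0.2813
  THF: x = 0.3517, y = 0.2793
  1-propanol: x = 0.3069, y = 0.0838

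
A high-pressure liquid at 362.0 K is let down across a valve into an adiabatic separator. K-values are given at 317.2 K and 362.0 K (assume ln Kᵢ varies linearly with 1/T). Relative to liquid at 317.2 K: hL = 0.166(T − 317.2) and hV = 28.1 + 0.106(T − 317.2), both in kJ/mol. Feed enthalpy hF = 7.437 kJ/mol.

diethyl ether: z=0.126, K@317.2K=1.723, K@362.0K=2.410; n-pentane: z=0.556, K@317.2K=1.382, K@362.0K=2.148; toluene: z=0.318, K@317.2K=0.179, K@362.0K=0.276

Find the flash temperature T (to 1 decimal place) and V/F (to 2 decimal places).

Adiabatic flash: solve Rachford–Rice at each trial T, then check hF = ψ·hV(T) + (1−ψ)·hL(T).
  T = 317.2 K: K = (1.723, 1.382, 0.179), RR gives ψ = 0.113, H_out = 3.179 kJ/mol
  T = 362.0 K: K = (2.410, 2.148, 0.276), RR gives ψ = 0.675, H_out = 24.600 kJ/mol
  T = 339.6 K: K = (2.060, 1.748, 0.225), RR gives ψ = 0.484, H_out = 16.657 kJ/mol
  T = 328.4 K: K = (1.890, 1.561, 0.202), RR gives ψ = 0.339, H_out = 11.157 kJ/mol
  T = 322.8 K: K = (1.806, 1.470, 0.190), RR gives ψ = 0.241, H_out = 7.613 kJ/mol
  T = 320.0 K: K = (1.764, 1.426, 0.185), RR gives ψ = 0.181, H_out = 5.533 kJ/mol
  T = 321.4 K: K = (1.785, 1.448, 0.187), RR gives ψ = 0.212, H_out = 6.603 kJ/mol
Linear interpolation between T = 321.4 (H_out = 6.603) and T = 322.8 (H_out = 7.613) on hF = 7.437 gives T ≈ 322.6 K, at which ψ = 0.24.

T = 322.6 K, V/F = 0.24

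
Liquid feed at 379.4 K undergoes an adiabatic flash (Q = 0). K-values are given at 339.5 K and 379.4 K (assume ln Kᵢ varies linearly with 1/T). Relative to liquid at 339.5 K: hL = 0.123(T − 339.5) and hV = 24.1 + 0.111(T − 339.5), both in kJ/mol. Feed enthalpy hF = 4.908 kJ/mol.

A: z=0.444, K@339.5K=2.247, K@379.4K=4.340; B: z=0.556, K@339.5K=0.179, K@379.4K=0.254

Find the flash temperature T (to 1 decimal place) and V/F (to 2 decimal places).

Adiabatic flash: solve Rachford–Rice at each trial T, then check hF = ψ·hV(T) + (1−ψ)·hL(T).
  T = 339.5 K: K = (2.247, 0.179), RR gives ψ = 0.095, H_out = 2.288 kJ/mol
  T = 379.4 K: K = (4.340, 0.254), RR gives ψ = 0.429, H_out = 15.034 kJ/mol
  T = 359.4 K: K = (3.178, 0.215), RR gives ψ = 0.310, H_out = 9.855 kJ/mol
  T = 349.4 K: K = (2.683, 0.197), RR gives ψ = 0.222, H_out = 6.550 kJ/mol
  T = 344.4 K: K = (2.456, 0.188), RR gives ψ = 0.165, H_out = 4.564 kJ/mol
  T = 346.9 K: K = (2.568, 0.192), RR gives ψ = 0.195, H_out = 5.593 kJ/mol
  T = 345.6 K: K = (2.509, 0.190), RR gives ψ = 0.180, H_out = 5.068 kJ/mol
Linear interpolation between T = 344.4 (H_out = 4.564) and T = 345.6 (H_out = 5.068) on hF = 4.908 gives T ≈ 345.2 K, at which ψ = 0.17.

T = 345.2 K, V/F = 0.17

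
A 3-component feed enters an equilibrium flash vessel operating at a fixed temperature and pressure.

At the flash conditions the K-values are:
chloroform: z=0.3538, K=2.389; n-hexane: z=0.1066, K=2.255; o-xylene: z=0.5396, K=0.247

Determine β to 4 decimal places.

β = 0.2139

Rachford–Rice: g(β) = Σ zᵢ(Kᵢ−1)/(1+β(Kᵢ−1)) = 0.
Check two-phase: ΣzᵢKᵢ = 1.2189 > 1 and Σzᵢ/Kᵢ = 2.3800 > 1, so g(0) = 0.2189 > 0 and g(1) = -1.3800 < 0.
Iterate (Newton) starting at β = 0.5:
  β = 0.5000: g = -0.27946, g' = -1.0881 → β = 0.2432
  β = 0.2432: g = -0.02755, g' = -0.9385 → β = 0.2138
  β = 0.2138: g = 0.00008, g' = -0.9448 → β = 0.2139
Converged at β = 0.2139.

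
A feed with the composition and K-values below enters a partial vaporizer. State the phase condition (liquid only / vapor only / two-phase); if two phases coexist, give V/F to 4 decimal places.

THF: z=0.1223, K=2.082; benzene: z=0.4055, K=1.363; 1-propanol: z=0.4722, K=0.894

vapor only

ΣzᵢKᵢ = 1.2295; Σzᵢ/Kᵢ = 0.8844.
Since Σzᵢ/Kᵢ < 1 the mixture is above its dew point — single vapor phase.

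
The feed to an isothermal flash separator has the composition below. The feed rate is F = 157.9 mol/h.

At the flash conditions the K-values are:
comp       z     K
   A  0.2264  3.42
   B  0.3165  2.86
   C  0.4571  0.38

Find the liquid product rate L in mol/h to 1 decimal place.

Material balance + equilibrium reduce to Σ zᵢ(Kᵢ−1)/(1+β(Kᵢ−1)) = 0.
Check two-phase: ΣzᵢKᵢ = 1.8532 > 1 and Σzᵢ/Kᵢ = 1.3798 > 1, so g(0) = 0.8532 > 0 and g(1) = -0.3798 < 0.
Newton–Raphson from β = 0.37:
  β = 0.3700: g = 0.27000, g' = -1.0492 → β = 0.6274
  β = 0.6274: g = 0.02545, g' = -0.9129 → β = 0.6552
  β = 0.6552: g = -0.00008, g' = -0.9191 → β = 0.6551
Converged at β = 0.6551.
Then V = β·F = 0.6551·157.9 = 103.4 mol/h and L = F − V = 54.5 mol/h.

L = 54.5 mol/h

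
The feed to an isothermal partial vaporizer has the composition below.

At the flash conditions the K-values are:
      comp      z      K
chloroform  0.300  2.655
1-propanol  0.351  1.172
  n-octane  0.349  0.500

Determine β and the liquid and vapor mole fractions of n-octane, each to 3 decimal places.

Newton iteration, β⁰ = 0.5:
  β = 0.500: g = 0.0946, g' = -0.410 → β = 0.731
  β = 0.731: g = 0.0034, g' = -0.393 → β = 0.739
Converged at β = 0.739.
Compositions from xᵢ = zᵢ/(1+β(Kᵢ−1)), yᵢ = Kᵢxᵢ:
  chloroform: x = 0.135, y = 0.358
  1-propanol: x = 0.311, y = 0.365
  n-octane: x = 0.554, y = 0.277

β = 0.739, x_n-octane = 0.554, y_n-octane = 0.277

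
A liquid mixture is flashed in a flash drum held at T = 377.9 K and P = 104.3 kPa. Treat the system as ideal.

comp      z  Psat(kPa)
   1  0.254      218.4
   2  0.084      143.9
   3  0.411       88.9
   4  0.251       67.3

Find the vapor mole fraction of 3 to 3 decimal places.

Raoult's law: Kᵢ = Pᵢˢᵃᵗ/P = Pᵢˢᵃᵗ/104.3.
  K_1 = 218.4/104.3 = 2.09396, K_2 = 143.9/104.3 = 1.37967, K_3 = 88.9/104.3 = 0.85235, K_4 = 67.3/104.3 = 0.64525
Material balance + equilibrium reduce to Σ zᵢ(Kᵢ−1)/(1+V/F(Kᵢ−1)) = 0.
Check two-phase: ΣzᵢKᵢ = 1.160 > 1 and Σzᵢ/Kᵢ = 1.053 > 1, so g(0) = 0.160 > 0 and g(1) = -0.053 < 0.
Newton iteration, V/F⁰ = 0.5:
  V/F = 0.500: g = 0.0327, g' = -0.193 → V/F = 0.669
  V/F = 0.669: g = 0.0017, g' = -0.174 → V/F = 0.679
Converged at V/F = 0.679.
Compositions from xᵢ = zᵢ/(1+V/F(Kᵢ−1)), yᵢ = Kᵢxᵢ:
  1: x = 0.146, y = 0.305
  2: x = 0.067, y = 0.092
  3: x = 0.457, y = 0.389
  4: x = 0.331, y = 0.213

y_3 = 0.389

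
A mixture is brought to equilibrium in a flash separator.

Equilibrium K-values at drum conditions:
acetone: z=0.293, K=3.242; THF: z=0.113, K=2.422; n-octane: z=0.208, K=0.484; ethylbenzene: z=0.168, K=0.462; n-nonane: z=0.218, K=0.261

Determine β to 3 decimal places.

β = 0.367

Rachford–Rice: g(β) = Σ zᵢ(Kᵢ−1)/(1+β(Kᵢ−1)) = 0.
Check two-phase: ΣzᵢKᵢ = 1.459 > 1 and Σzᵢ/Kᵢ = 1.766 > 1, so g(0) = 0.459 > 0 and g(1) = -0.766 < 0.
Newton–Raphson from β = 0.45:
  β = 0.450: g = -0.0754, g' = -0.896 → β = 0.366
  β = 0.366: g = 0.0010, g' = -0.927 → β = 0.367
Converged at β = 0.367.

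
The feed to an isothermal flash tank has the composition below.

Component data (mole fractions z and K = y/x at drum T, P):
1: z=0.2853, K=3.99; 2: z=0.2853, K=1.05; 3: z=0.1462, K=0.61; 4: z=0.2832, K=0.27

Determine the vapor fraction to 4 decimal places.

Let ψ = V/F and solve Σ zᵢ(Kᵢ−1)/(1+ψ(Kᵢ−1)) = 0.
Check two-phase: ΣzᵢKᵢ = 1.6036 > 1 and Σzᵢ/Kᵢ = 1.6318 > 1, so g(0) = 0.6036 > 0 and g(1) = -0.6318 < 0.
Newton iteration, ψ⁰ = 0.54:
  ψ = 0.5400: g = -0.07334, g' = -0.8207 → ψ = 0.4506
  ψ = 0.4506: g = 0.00009, g' = -0.8314 → ψ = 0.4507
Converged at ψ = 0.4507.

ψ = 0.4507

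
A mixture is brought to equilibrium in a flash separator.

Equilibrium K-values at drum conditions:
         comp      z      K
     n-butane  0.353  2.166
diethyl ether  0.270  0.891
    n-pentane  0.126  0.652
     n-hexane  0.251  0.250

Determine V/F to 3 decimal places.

V/F = 0.267

Rachford–Rice: g(V/F) = Σ zᵢ(Kᵢ−1)/(1+V/F(Kᵢ−1)) = 0.
Feasibility: ΣzᵢKᵢ = 1.150, Σzᵢ/Kᵢ = 1.663 — both > 1, two phases present.
Newton iteration, V/F⁰ = 0.5:
  V/F = 0.500: g = -0.1254, g' = -0.579 → V/F = 0.283
  V/F = 0.283: g = -0.0087, g' = -0.521 → V/F = 0.267
Converged at V/F = 0.267.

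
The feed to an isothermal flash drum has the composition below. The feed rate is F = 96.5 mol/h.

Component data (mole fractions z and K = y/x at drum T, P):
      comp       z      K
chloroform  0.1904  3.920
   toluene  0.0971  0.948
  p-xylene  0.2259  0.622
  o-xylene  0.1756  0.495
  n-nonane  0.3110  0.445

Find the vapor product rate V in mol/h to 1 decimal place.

Newton iteration, V/F⁰ = 0.5:
  V/F = 0.5000: g = -0.24200, g' = -0.5813 → V/F = 0.0837
  V/F = 0.0837: g = 0.07996, g' = -1.2374 → V/F = 0.1483
  V/F = 0.1483: g = 0.00849, g' = -0.9931 → V/F = 0.1568
  V/F = 0.1568: g = 0.00011, g' = -0.9682 → V/F = 0.1569
Converged at V/F = 0.1569.
Then V = V/F·F = 0.1569·96.5 = 15.1 mol/h and L = F − V = 81.4 mol/h.

V = 15.1 mol/h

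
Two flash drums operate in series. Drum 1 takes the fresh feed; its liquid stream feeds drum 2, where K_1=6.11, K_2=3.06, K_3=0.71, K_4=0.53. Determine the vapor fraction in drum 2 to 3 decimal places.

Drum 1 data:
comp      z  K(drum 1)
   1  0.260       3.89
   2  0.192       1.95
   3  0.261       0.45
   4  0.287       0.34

Drum 1:
Newton–Raphson from ψ₁ = 0.5:
  ψ₁ = 0.500: g = -0.0497, g' = -0.872 → ψ₁ = 0.443
Converged at ψ₁ = 0.443.
Drum-1 compositions:
  1: x = 0.114, y = 0.443
  2: x = 0.135, y = 0.263
  3: x = 0.345, y = 0.155
  4: x = 0.406, y = 0.138
Drum-2 feed = drum-1 liquid: z₂ = (0.1140, 0.1351, 0.3452, 0.4058).
Drum 2:
Material balance + equilibrium reduce to Σ zᵢ(Kᵢ−1)/(1+ψ₂(Kᵢ−1)) = 0.
Feasibility: ΣzᵢKᵢ = 1.570, Σzᵢ/Kᵢ = 1.315 — both > 1, two phases present.
Newton iteration, ψ₂⁰ = 0.5:
  ψ₂ = 0.500: g = -0.0655, g' = -0.567 → ψ₂ = 0.385
  ψ₂ = 0.385: g = 0.0062, g' = -0.687 → ψ₂ = 0.394
Converged at ψ₂ = 0.394.
  1: x = 0.038, y = 0.231
  2: x = 0.075, y = 0.228
  3: x = 0.390, y = 0.277
  4: x = 0.498, y = 0.264

V/F (drum 2) = 0.394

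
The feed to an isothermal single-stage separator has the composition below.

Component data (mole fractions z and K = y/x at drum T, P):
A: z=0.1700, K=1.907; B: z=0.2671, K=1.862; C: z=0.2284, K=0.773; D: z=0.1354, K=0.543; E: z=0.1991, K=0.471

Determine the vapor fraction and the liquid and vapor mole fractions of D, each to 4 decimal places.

Material balance + equilibrium reduce to Σ zᵢ(Kᵢ−1)/(1+ψ(Kᵢ−1)) = 0.
g(0) = ΣzᵢKᵢ − 1 = 0.1654 and g(1) = 1 − Σzᵢ/Kᵢ = -0.2001, so a root lies in (0, 1).
Newton iteration, ψ⁰ = 0.5:
  ψ = 0.5000: g = -0.01491, g' = -0.3286 → ψ = 0.4546
Converged at ψ = 0.4546.
Compositions from xᵢ = zᵢ/(1+ψ(Kᵢ−1)), yᵢ = Kᵢxᵢ:
  A: x = 0.1204, y = 0.2295
  B: x = 0.1919, y = 0.3573
  C: x = 0.2547, y = 0.1969
  D: x = 0.1709, y = 0.0928
  E: x = 0.2621, y = 0.1235

ψ = 0.4546, x_D = 0.1709, y_D = 0.0928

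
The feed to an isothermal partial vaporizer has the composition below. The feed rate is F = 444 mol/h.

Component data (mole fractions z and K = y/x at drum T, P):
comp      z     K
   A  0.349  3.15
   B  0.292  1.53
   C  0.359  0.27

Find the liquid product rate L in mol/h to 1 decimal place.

L = 187.5 mol/h

Let ψ = V/F and solve Σ zᵢ(Kᵢ−1)/(1+ψ(Kᵢ−1)) = 0.
g(0) = ΣzᵢKᵢ − 1 = 0.643 and g(1) = 1 − Σzᵢ/Kᵢ = -0.631, so a root lies in (0, 1).
Newton–Raphson from ψ = 0.31:
  ψ = 0.310: g = 0.2445, g' = -0.961 → ψ = 0.564
  ψ = 0.564: g = 0.0124, g' = -0.931 → ψ = 0.578
Converged at ψ = 0.578.
Then V = ψ·F = 0.5777·444 = 256.5 mol/h and L = F − V = 187.5 mol/h.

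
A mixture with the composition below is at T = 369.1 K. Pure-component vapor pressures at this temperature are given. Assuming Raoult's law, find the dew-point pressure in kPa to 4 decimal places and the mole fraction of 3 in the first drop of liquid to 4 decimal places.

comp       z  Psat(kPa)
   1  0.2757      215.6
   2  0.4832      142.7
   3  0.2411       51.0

Pdew = 106.4698 kPa, x_3 = 0.5033

At the dew point ψ → 1, so Σzᵢ/Kᵢ = 1 with Kᵢ = Pᵢˢᵃᵗ/P ⇒ 1/P = Σzᵢ/Pᵢˢᵃᵗ.
1/P = 0.2757/215.6 + 0.4832/142.7 + 0.2411/51.0 = 0.0093923 ⇒ P = 106.4698 kPa
xᵢ = zᵢP/Pᵢˢᵃᵗ ⇒ x_3 = 0.2411·106.4698/51.0 = 0.5033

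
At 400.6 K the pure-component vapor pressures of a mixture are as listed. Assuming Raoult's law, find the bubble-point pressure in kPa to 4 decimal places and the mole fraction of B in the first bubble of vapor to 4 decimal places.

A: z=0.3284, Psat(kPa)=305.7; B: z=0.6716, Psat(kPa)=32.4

At the bubble point ψ → 0, so ΣzᵢKᵢ = 1 with Kᵢ = Pᵢˢᵃᵗ/P ⇒ P = ΣzᵢPᵢˢᵃᵗ.
P = 0.3284·305.7 + 0.6716·32.4 = 122.1517 kPa
yᵢ = zᵢPᵢˢᵃᵗ/P ⇒ y_B = 0.6716·32.4/122.1517 = 0.1781

Pbub = 122.1517 kPa, y_B = 0.1781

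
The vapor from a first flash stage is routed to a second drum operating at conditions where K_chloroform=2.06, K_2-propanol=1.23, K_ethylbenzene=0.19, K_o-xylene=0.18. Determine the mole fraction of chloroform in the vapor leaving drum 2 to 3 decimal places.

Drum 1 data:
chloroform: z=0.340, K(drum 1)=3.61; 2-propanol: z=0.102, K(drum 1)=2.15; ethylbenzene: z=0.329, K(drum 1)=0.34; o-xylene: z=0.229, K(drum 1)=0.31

y_chloroform (drum 2) = 0.744

Drum 1:
Let ψ₁ = V/F and solve Σ zᵢ(Kᵢ−1)/(1+ψ₁(Kᵢ−1)) = 0.
Check two-phase: ΣzᵢKᵢ = 1.630 > 1 and Σzᵢ/Kᵢ = 1.848 > 1, so g(0) = 0.630 > 0 and g(1) = -0.848 < 0.
Newton–Raphson from ψ₁ = 0.5:
  ψ₁ = 0.500: g = -0.1059, g' = -1.064 → ψ₁ = 0.400
  ψ₁ = 0.400: g = 0.0007, g' = -1.090 → ψ₁ = 0.401
Converged at ψ₁ = 0.401.
Drum-1 compositions:
  chloroform: x = 0.166, y = 0.600
  2-propanol: x = 0.070, y = 0.150
  ethylbenzene: x = 0.447, y = 0.152
  o-xylene: x = 0.317, y = 0.098
Drum-2 feed = drum-1 vapor: z₂ = (0.5996, 0.1501, 0.1521, 0.0982).
Drum 2:
Let ψ₂ = V/F and solve Σ zᵢ(Kᵢ−1)/(1+ψ₂(Kᵢ−1)) = 0.
Feasibility: ΣzᵢKᵢ = 1.466, Σzᵢ/Kᵢ = 1.759 — both > 1, two phases present.
Newton iteration, ψ₂⁰ = 0.32:
  ψ₂ = 0.320: g = 0.2313, g' = -0.686 → ψ₂ = 0.657
  ψ₂ = 0.657: g = -0.0335, g' = -1.007 → ψ₂ = 0.624
  ψ₂ = 0.624: g = -0.0012, g' = -0.935 → ψ₂ = 0.623
Converged at ψ₂ = 0.623.
  chloroform: x = 0.361, y = 0.744
  2-propanol: x = 0.131, y = 0.161
  ethylbenzene: x = 0.307, y = 0.058
  o-xylene: x = 0.201, y = 0.036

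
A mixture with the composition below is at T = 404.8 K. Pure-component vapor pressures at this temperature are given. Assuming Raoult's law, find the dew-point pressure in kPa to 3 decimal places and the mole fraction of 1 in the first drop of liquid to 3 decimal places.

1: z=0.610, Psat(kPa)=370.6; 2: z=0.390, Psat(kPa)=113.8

Pdew = 197.120 kPa, x_1 = 0.324

At the dew point ψ → 1, so Σzᵢ/Kᵢ = 1 with Kᵢ = Pᵢˢᵃᵗ/P ⇒ 1/P = Σzᵢ/Pᵢˢᵃᵗ.
1/P = 0.610/370.6 + 0.390/113.8 = 0.005073 ⇒ P = 197.120 kPa
xᵢ = zᵢP/Pᵢˢᵃᵗ ⇒ x_1 = 0.610·197.120/370.6 = 0.324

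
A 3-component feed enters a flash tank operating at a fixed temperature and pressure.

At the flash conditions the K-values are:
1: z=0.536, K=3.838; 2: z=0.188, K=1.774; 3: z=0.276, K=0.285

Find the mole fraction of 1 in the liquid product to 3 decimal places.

x_1 = 0.154

Rachford–Rice: g(β) = Σ zᵢ(Kᵢ−1)/(1+β(Kᵢ−1)) = 0.
Feasibility: ΣzᵢKᵢ = 2.469, Σzᵢ/Kᵢ = 1.214 — both > 1, two phases present.
Newton iteration, β⁰ = 0.58:
  β = 0.580: g = 0.3382, g' = -1.082 → β = 0.892
  β = 0.892: g = -0.0287, g' = -1.463 → β = 0.873
  β = 0.873: g = -0.0007, g' = -1.396 → β = 0.872
Converged at β = 0.872.
Compositions from xᵢ = zᵢ/(1+β(Kᵢ−1)), yᵢ = Kᵢxᵢ:
  1: x = 0.154, y = 0.592
  2: x = 0.112, y = 0.199
  3: x = 0.734, y = 0.209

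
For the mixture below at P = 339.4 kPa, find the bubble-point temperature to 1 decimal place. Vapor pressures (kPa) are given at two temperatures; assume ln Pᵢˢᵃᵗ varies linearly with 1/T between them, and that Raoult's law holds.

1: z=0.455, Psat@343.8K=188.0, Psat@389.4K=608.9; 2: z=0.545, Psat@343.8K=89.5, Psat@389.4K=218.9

Bubble-point temperature: ΣzᵢPᵢˢᵃᵗ(T) = P. Interpolate ln Pᵢˢᵃᵗ = aᵢ + bᵢ/T.
  T = 343.8 K: ΣzᵢPᵢˢᵃᵗ = 134.32 kPa
  T = 389.4 K: ΣzᵢPᵢˢᵃᵗ = 396.35 kPa
  T = 366.6 K: ΣzᵢPᵢˢᵃᵗ = 238.11 kPa
  T = 378.0 K: ΣzᵢPᵢˢᵃᵗ = 309.43 kPa
  T = 383.7 K: ΣzᵢPᵢˢᵃᵗ = 350.81 kPa
  T = 380.9 K: ΣzᵢPᵢˢᵃᵗ = 329.98 kPa
Interpolating between 380.9 K and 383.7 K gives T ≈ 382.2 K.

T = 382.2 K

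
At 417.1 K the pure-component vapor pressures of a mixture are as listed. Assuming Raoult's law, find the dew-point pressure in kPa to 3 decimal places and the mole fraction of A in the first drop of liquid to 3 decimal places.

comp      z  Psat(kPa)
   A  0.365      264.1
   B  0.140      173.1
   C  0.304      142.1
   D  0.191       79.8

At the dew point ψ → 1, so Σzᵢ/Kᵢ = 1 with Kᵢ = Pᵢˢᵃᵗ/P ⇒ 1/P = Σzᵢ/Pᵢˢᵃᵗ.
1/P = 0.365/264.1 + 0.140/173.1 + 0.304/142.1 + 0.191/79.8 = 0.006724 ⇒ P = 148.729 kPa
xᵢ = zᵢP/Pᵢˢᵃᵗ ⇒ x_A = 0.365·148.729/264.1 = 0.206

Pdew = 148.729 kPa, x_A = 0.206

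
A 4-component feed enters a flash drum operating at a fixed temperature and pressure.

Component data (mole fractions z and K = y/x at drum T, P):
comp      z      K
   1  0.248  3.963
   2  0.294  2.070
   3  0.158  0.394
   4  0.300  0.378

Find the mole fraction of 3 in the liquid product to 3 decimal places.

Iterate (Newton) starting at ψ = 0.51:
  ψ = 0.510: g = 0.0843, g' = -0.857 → ψ = 0.608
  ψ = 0.608: g = 0.0009, g' = -0.847 → ψ = 0.609
Converged at ψ = 0.609.
Compositions from xᵢ = zᵢ/(1+ψ(Kᵢ−1)), yᵢ = Kᵢxᵢ:
  1: x = 0.088, y = 0.350
  2: x = 0.178, y = 0.368
  3: x = 0.251, y = 0.099
  4: x = 0.483, y = 0.183

x_3 = 0.251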